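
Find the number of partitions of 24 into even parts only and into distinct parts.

Listing the qualifying partitions of 24:
24
22, 2
20, 4
18, 6
18, 4, 2
16, 8
16, 6, 2
14, 10
14, 8, 2
14, 6, 4
12, 10, 2
12, 8, 4
12, 6, 4, 2
10, 8, 6
10, 8, 4, 2

15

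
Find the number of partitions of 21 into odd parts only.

76

Enumerating by decreasing first part gives 76 partitions in all.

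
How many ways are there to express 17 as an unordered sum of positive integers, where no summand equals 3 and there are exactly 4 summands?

23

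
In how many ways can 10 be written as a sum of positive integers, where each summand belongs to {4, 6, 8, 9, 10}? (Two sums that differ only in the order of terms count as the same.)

2

They are:
10
6, 4
That's 2 in total.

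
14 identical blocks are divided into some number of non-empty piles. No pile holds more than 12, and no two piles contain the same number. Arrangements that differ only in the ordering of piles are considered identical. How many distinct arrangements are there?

20

They are:
12, 2
11, 3
11, 2, 1
10, 4
10, 3, 1
9, 5
9, 4, 1
9, 3, 2
8, 6
8, 5, 1
8, 4, 2
8, 3, 2, 1
7, 6, 1
7, 5, 2
7, 4, 3
7, 4, 2, 1
6, 5, 3
6, 5, 2, 1
6, 4, 3, 1
5, 4, 3, 2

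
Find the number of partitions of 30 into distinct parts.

296

Enumerating by decreasing first part gives 296 partitions in all.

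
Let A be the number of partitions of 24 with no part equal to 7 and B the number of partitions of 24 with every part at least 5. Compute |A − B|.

1252

Partitions of 24 with no part equal to 7: 1278.
Partitions of 24 with every part at least 5: 26.
|1278 − 26| = 1252.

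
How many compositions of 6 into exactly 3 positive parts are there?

10

Equivalently, choose which 2 of the 5 gaps become plus signs: C(5,2) = 10.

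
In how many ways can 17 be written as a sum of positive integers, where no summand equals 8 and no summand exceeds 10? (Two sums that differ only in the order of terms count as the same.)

237

Counting exhaustively, 237 partitions satisfy the conditions.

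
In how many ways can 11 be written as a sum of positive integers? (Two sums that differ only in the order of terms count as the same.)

56

There are too many to list fully; the first 12 (by largest part) are:
11
10 + 1
9 + 2
9 + 1 + 1
8 + 3
8 + 2 + 1
8 + 1 + 1 + 1
7 + 4
7 + 3 + 1
7 + 2 + 2
7 + 2 + 1 + 1
7 + 1 + 1 + 1 + 1
…and 44 more, for 56 total.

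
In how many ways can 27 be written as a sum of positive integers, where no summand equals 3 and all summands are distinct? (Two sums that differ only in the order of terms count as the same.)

A full systematic count gives 117.

117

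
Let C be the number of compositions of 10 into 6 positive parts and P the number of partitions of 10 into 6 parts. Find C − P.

Compositions: C(9,5) = 126.
Unordered (partitions into 6 parts): 5.
Difference: 126 − 5 = 121.

121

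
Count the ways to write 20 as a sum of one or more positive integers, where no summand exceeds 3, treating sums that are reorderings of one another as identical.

44

A partial list (first 12 by largest part):
2 + 3 + 3 + 3 + 3 + 3 + 3
1 + 1 + 3 + 3 + 3 + 3 + 3 + 3
1 + 2 + 2 + 3 + 3 + 3 + 3 + 3
1 + 1 + 1 + 2 + 3 + 3 + 3 + 3 + 3
1 + 1 + 1 + 1 + 1 + 3 + 3 + 3 + 3 + 3
2 + 2 + 2 + 2 + 3 + 3 + 3 + 3
1 + 1 + 2 + 2 + 2 + 3 + 3 + 3 + 3
1 + 1 + 1 + 1 + 2 + 2 + 3 + 3 + 3 + 3
1 + 1 + 1 + 1 + 1 + 1 + 2 + 3 + 3 + 3 + 3
1 + 1 + 1 + 1 + 1 + 1 + 1 + 1 + 3 + 3 + 3 + 3
1 + 2 + 2 + 2 + 2 + 2 + 3 + 3 + 3
1 + 1 + 1 + 2 + 2 + 2 + 2 + 3 + 3 + 3
…and 32 more, for 44 total.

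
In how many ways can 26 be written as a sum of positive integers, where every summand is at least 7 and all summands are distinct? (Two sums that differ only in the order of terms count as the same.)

Enumerating:
26
19, 7
18, 8
17, 9
16, 10
15, 11
14, 12
11, 8, 7
10, 9, 7
That's 9 in total.

9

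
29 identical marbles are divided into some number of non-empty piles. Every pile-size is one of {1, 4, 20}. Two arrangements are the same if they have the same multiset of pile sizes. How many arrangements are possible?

11

Listing the qualifying partitions of 29:
1 + 4 + 4 + 20
1 + 1 + 1 + 1 + 1 + 4 + 20
1 + 1 + 1 + 1 + 1 + 1 + 1 + 1 + 1 + 20
1 + 4 + 4 + 4 + 4 + 4 + 4 + 4
1 + 1 + 1 + 1 + 1 + 4 + 4 + 4 + 4 + 4 + 4
1 + 1 + 1 + 1 + 1 + 1 + 1 + 1 + 1 + 4 + 4 + 4 + 4 + 4
1 + 1 + 1 + 1 + 1 + 1 + 1 + 1 + 1 + 1 + 1 + 1 + 1 + 4 + 4 + 4 + 4
1 + 1 + 1 + 1 + 1 + 1 + 1 + 1 + 1 + 1 + 1 + 1 + 1 + 1 + 1 + 1 + 1 + 4 + 4 + 4
1 + 1 + 1 + 1 + 1 + 1 + 1 + 1 + 1 + 1 + 1 + 1 + 1 + 1 + 1 + 1 + 1 + 1 + 1 + 1 + 1 + 4 + 4
1 + 1 + 1 + 1 + 1 + 1 + 1 + 1 + 1 + 1 + 1 + 1 + 1 + 1 + 1 + 1 + 1 + 1 + 1 + 1 + 1 + 1 + 1 + 1 + 1 + 4
1 + 1 + 1 + 1 + 1 + 1 + 1 + 1 + 1 + 1 + 1 + 1 + 1 + 1 + 1 + 1 + 1 + 1 + 1 + 1 + 1 + 1 + 1 + 1 + 1 + 1 + 1 + 1 + 1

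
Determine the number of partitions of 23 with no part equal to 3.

Direct enumeration gives 628 partitions.

628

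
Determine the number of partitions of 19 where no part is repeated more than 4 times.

325

Counting exhaustively, 325 partitions satisfy the conditions.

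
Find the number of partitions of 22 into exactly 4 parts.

84

Systematic enumeration (by largest part, then next-largest, …) yields 84.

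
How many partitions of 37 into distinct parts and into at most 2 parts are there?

They are:
37
36, 1
35, 2
34, 3
33, 4
32, 5
31, 6
30, 7
29, 8
28, 9
27, 10
26, 11
25, 12
24, 13
23, 14
22, 15
21, 16
20, 17
19, 18

19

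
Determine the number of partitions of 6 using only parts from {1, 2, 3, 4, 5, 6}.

11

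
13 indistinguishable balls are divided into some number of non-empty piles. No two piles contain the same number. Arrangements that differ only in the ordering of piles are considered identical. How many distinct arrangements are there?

The partitions of 13 that satisfy the conditions:
13
1,12
2,11
3,10
1,2,10
4,9
1,3,9
5,8
1,4,8
2,3,8
6,7
1,5,7
2,4,7
1,2,3,7
2,5,6
3,4,6
1,2,4,6
1,3,4,5

18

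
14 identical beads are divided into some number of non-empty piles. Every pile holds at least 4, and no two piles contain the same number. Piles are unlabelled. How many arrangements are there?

The partitions of 14 that satisfy the conditions:
14
10,4
9,5
8,6
Counting gives 4.

4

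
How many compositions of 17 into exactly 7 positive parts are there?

8008

By stars and bars with positive parts, the count is C(16,6) = 8008.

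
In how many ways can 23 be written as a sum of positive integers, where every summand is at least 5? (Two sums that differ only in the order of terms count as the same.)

21

They are:
23
5 + 18
6 + 17
7 + 16
8 + 15
9 + 14
10 + 13
5 + 5 + 13
11 + 12
5 + 6 + 12
5 + 7 + 11
6 + 6 + 11
5 + 8 + 10
6 + 7 + 10
5 + 9 + 9
6 + 8 + 9
7 + 7 + 9
7 + 8 + 8
5 + 5 + 5 + 8
5 + 5 + 6 + 7
5 + 6 + 6 + 6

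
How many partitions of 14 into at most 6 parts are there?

Enumerating by decreasing first part gives 90 partitions in all.

90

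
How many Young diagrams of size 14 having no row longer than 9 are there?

123

Direct enumeration gives 123 partitions.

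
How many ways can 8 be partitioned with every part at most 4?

15

Listing the qualifying partitions of 8:
4, 4
1, 3, 4
2, 2, 4
1, 1, 2, 4
1, 1, 1, 1, 4
2, 3, 3
1, 1, 3, 3
1, 2, 2, 3
1, 1, 1, 2, 3
1, 1, 1, 1, 1, 3
2, 2, 2, 2
1, 1, 2, 2, 2
1, 1, 1, 1, 2, 2
1, 1, 1, 1, 1, 1, 2
1, 1, 1, 1, 1, 1, 1, 1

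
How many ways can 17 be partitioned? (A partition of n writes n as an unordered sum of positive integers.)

There are 297 such partitions.

297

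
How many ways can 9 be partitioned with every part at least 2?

8

The partitions of 9 that satisfy the conditions:
9
2+7
3+6
4+5
2+2+5
2+3+4
3+3+3
2+2+2+3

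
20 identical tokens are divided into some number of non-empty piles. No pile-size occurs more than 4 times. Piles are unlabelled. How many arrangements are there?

A full systematic count gives 409.

409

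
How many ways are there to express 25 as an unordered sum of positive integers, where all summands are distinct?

There are 142 such partitions.

142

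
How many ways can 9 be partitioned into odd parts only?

They are:
9
1, 1, 7
1, 3, 5
1, 1, 1, 1, 5
3, 3, 3
1, 1, 1, 3, 3
1, 1, 1, 1, 1, 1, 3
1, 1, 1, 1, 1, 1, 1, 1, 1

8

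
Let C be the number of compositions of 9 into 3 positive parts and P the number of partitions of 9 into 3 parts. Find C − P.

Compositions: C(8,2) = 28.
Unordered (partitions into 3 parts): 7.
Difference: 28 − 7 = 21.

21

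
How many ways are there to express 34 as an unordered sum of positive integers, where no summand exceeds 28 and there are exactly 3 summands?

90

Counting exhaustively, 90 partitions satisfy the conditions.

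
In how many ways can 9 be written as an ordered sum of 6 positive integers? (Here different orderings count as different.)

56

Equivalently, choose which 5 of the 8 gaps become plus signs: C(8,5) = 56.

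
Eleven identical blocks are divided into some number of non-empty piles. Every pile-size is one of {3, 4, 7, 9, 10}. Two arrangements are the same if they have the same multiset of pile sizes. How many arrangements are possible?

2

They are:
7+4
4+4+3
Counting gives 2.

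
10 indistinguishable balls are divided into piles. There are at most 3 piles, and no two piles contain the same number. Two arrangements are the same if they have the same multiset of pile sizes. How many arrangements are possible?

9

Enumerating:
10
1+9
2+8
3+7
1+2+7
4+6
1+3+6
1+4+5
2+3+5
Counting gives 9.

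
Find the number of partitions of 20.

627

Systematic enumeration (by largest part, then next-largest, …) yields 627.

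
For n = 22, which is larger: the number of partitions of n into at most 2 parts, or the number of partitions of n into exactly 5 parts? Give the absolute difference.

107

Partitions of 22 into at most 2 parts: 12.
Partitions of 22 into exactly 5 parts: 119.
|12 − 119| = 107.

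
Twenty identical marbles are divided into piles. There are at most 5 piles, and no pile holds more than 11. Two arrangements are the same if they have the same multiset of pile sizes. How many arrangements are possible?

139

Enumerating by decreasing first part gives 139 partitions in all.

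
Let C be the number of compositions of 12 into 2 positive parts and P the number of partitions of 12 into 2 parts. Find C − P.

5

Compositions: C(11,1) = 11.
Partitions of 12 into exactly 2 parts: 6.
Difference: 11 − 6 = 5.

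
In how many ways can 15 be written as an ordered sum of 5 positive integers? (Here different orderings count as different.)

1001

Place 4 bars in the 14 internal gaps of a row of 15 dots: C(14,4) = 1001.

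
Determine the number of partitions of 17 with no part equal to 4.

Systematic enumeration (by largest part, then next-largest, …) yields 196.

196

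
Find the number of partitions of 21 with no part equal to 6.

616

Counting exhaustively, 616 partitions satisfy the conditions.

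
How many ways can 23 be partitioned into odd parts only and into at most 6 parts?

There are too many to list fully; the first 12 (by largest part) are:
23
21, 1, 1
19, 3, 1
19, 1, 1, 1, 1
17, 5, 1
17, 3, 3
17, 3, 1, 1, 1
15, 7, 1
15, 5, 3
15, 5, 1, 1, 1
15, 3, 3, 1, 1
13, 9, 1
…and 26 more, for 38 total.

38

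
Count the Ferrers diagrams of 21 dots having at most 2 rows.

Enumerating:
21
20 + 1
19 + 2
18 + 3
17 + 4
16 + 5
15 + 6
14 + 7
13 + 8
12 + 9
11 + 10
That's 11 in total.

11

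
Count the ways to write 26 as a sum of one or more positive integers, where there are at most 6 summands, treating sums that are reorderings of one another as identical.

709

Enumerating by decreasing first part gives 709 partitions in all.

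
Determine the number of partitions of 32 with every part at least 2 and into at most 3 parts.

A full systematic count gives 86.

86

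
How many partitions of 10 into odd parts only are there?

10

They are:
9+1
7+3
7+1+1+1
5+5
5+3+1+1
5+1+1+1+1+1
3+3+3+1
3+3+1+1+1+1
3+1+1+1+1+1+1+1
1+1+1+1+1+1+1+1+1+1
That's 10 in total.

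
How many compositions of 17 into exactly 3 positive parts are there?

A composition of 17 into 3 positive parts is chosen by placing 2 dividers among the 16 gaps between 17 units: C(16,2) = 120.

120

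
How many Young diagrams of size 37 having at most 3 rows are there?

133

Counting exhaustively, 133 partitions satisfy the conditions.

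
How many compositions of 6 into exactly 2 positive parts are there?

Equivalently, choose which 1 of the 5 gaps become plus signs: C(5,1) = 5.

5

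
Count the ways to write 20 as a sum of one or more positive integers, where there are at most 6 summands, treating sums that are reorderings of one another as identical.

282

Direct enumeration gives 282 partitions.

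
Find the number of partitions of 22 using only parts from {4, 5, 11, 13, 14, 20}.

The partitions of 22 that satisfy the conditions:
14, 4, 4
13, 5, 4
11, 11
5, 5, 4, 4, 4

4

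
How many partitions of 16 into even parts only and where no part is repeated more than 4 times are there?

Enumerating:
16
14 + 2
12 + 4
12 + 2 + 2
10 + 6
10 + 4 + 2
10 + 2 + 2 + 2
8 + 8
8 + 6 + 2
8 + 4 + 4
8 + 4 + 2 + 2
8 + 2 + 2 + 2 + 2
6 + 6 + 4
6 + 6 + 2 + 2
6 + 4 + 4 + 2
6 + 4 + 2 + 2 + 2
4 + 4 + 4 + 4
4 + 4 + 4 + 2 + 2
4 + 4 + 2 + 2 + 2 + 2

19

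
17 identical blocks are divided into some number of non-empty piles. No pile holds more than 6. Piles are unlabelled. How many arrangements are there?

163

Enumerating by decreasing first part gives 163 partitions in all.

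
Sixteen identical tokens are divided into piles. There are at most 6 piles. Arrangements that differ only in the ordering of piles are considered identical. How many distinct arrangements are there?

136

Counting exhaustively, 136 partitions satisfy the conditions.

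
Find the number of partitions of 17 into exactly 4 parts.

39

A partial list (first 12 by largest part):
1, 1, 1, 14
1, 1, 2, 13
1, 1, 3, 12
1, 2, 2, 12
1, 1, 4, 11
1, 2, 3, 11
2, 2, 2, 11
1, 1, 5, 10
1, 2, 4, 10
1, 3, 3, 10
2, 2, 3, 10
1, 1, 6, 9
…and 27 more, for 39 total.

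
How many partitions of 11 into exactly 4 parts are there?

11

Listing the qualifying partitions of 11:
8,1,1,1
7,2,1,1
6,3,1,1
6,2,2,1
5,4,1,1
5,3,2,1
5,2,2,2
4,4,2,1
4,3,3,1
4,3,2,2
3,3,3,2
Counting gives 11.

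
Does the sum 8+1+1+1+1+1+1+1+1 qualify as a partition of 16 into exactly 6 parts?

The parts sum to 16, and the condition 'there are exactly 6 summands' is violated.

No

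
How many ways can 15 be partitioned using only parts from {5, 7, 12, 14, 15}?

2

Listing the qualifying partitions of 15:
15
5 + 5 + 5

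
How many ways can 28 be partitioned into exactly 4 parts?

169

There are 169 such partitions.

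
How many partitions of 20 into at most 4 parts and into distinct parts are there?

A partial list (first 12 by largest part):
20
19,1
18,2
17,3
17,2,1
16,4
16,3,1
15,5
15,4,1
15,3,2
14,6
14,5,1
…and 45 more, for 57 total.

57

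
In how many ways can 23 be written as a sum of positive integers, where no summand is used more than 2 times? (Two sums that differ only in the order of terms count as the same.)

355

Direct enumeration gives 355 partitions.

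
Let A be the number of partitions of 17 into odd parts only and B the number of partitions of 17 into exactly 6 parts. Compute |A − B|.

6

Partitions of 17 into odd parts only: 38.
Partitions of 17 into exactly 6 parts: 44.
|38 − 44| = 6.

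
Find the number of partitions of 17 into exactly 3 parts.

24

The partitions of 17 that satisfy the conditions:
15,1,1
14,2,1
13,3,1
13,2,2
12,4,1
12,3,2
11,5,1
11,4,2
11,3,3
10,6,1
10,5,2
10,4,3
9,7,1
9,6,2
9,5,3
9,4,4
8,8,1
8,7,2
8,6,3
8,5,4
7,7,3
7,6,4
7,5,5
6,6,5
That's 24 in total.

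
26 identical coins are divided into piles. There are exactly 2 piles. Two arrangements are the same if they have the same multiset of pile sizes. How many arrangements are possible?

Enumerating:
25,1
24,2
23,3
22,4
21,5
20,6
19,7
18,8
17,9
16,10
15,11
14,12
13,13

13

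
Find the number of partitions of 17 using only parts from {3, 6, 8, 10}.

The partitions of 17 that satisfy the conditions:
8 + 6 + 3
8 + 3 + 3 + 3

2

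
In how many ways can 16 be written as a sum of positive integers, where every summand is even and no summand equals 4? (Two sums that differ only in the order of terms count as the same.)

Listing the qualifying partitions of 16:
16
2+14
2+2+12
6+10
2+2+2+10
8+8
2+6+8
2+2+2+2+8
2+2+6+6
2+2+2+2+2+6
2+2+2+2+2+2+2+2
That's 11 in total.

11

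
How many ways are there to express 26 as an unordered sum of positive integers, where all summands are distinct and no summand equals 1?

89

A full systematic count gives 89.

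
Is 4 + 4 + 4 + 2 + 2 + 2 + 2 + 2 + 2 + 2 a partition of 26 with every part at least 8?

The parts sum to 26, and the condition 'every summand is at least 8' is violated.

No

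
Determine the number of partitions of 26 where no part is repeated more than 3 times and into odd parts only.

61

A partial list (first 12 by largest part):
25, 1
23, 3
23, 1, 1, 1
21, 5
21, 3, 1, 1
19, 7
19, 5, 1, 1
19, 3, 3, 1
17, 9
17, 7, 1, 1
17, 5, 3, 1
17, 3, 3, 3
…and 49 more, for 61 total.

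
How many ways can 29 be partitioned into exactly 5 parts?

333

Direct enumeration gives 333 partitions.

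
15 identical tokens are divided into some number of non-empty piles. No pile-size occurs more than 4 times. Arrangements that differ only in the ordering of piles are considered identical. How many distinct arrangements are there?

127

A full systematic count gives 127.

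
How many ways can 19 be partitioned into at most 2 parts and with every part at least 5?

Enumerating:
19
14, 5
13, 6
12, 7
11, 8
10, 9
Counting gives 6.

6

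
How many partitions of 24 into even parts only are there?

77

A full systematic count gives 77.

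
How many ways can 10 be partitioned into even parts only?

7

Enumerating:
10
2,8
4,6
2,2,6
2,4,4
2,2,2,4
2,2,2,2,2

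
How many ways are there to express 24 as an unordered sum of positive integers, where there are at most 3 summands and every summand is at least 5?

Enumerating:
24
19, 5
18, 6
17, 7
16, 8
15, 9
14, 10
14, 5, 5
13, 11
13, 6, 5
12, 12
12, 7, 5
12, 6, 6
11, 8, 5
11, 7, 6
10, 9, 5
10, 8, 6
10, 7, 7
9, 9, 6
9, 8, 7
8, 8, 8

21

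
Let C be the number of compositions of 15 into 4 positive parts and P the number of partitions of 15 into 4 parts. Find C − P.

337

Ordered (compositions into 4 parts): C(14,3) = 364.
Partitions of 15 into exactly 4 parts: 27.
Difference: 364 − 27 = 337.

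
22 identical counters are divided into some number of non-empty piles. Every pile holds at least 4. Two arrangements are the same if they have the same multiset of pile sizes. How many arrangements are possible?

A partial list (first 12 by largest part):
22
18 + 4
17 + 5
16 + 6
15 + 7
14 + 8
14 + 4 + 4
13 + 9
13 + 5 + 4
12 + 10
12 + 6 + 4
12 + 5 + 5
…and 22 more, for 34 total.

34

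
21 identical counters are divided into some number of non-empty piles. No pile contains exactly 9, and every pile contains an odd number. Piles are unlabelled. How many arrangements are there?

61

There are too many to list fully; the first 12 (by largest part) are:
21
19+1+1
17+3+1
17+1+1+1+1
15+5+1
15+3+3
15+3+1+1+1
15+1+1+1+1+1+1
13+7+1
13+5+3
13+5+1+1+1
13+3+3+1+1
…and 49 more, for 61 total.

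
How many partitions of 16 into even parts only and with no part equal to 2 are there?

They are:
16
12,4
10,6
8,8
8,4,4
6,6,4
4,4,4,4

7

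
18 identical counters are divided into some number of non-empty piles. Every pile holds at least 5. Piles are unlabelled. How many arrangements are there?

9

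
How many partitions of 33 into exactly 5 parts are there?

540

Enumerating by decreasing first part gives 540 partitions in all.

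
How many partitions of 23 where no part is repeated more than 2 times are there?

A full systematic count gives 355.

355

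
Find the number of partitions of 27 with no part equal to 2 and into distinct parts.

110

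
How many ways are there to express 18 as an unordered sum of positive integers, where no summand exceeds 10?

340

Systematic enumeration (by largest part, then next-largest, …) yields 340.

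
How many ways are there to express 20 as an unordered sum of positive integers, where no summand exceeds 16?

Direct enumeration gives 620 partitions.

620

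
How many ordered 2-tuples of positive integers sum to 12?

By stars and bars with positive parts, the count is C(11,1) = 11.

11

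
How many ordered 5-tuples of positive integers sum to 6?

By stars and bars with positive parts, the count is C(5,4) = 5.

5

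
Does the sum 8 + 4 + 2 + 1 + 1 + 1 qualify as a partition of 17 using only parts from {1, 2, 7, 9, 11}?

No

The parts sum to 17, and the condition 'each summand belongs to {1, 2, 7, 9, 11}' is violated.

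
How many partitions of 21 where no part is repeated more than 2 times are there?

A full systematic count gives 243.

243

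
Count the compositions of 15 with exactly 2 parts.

A composition of 15 into 2 positive parts is chosen by placing 1 dividers among the 14 gaps between 15 units: C(14,1) = 14.

14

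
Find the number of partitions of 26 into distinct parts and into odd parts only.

12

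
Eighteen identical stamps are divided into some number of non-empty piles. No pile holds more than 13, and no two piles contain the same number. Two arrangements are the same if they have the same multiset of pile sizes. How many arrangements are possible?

39

A partial list (first 12 by largest part):
5,13
1,4,13
2,3,13
6,12
1,5,12
2,4,12
1,2,3,12
7,11
1,6,11
2,5,11
3,4,11
1,2,4,11
…and 27 more, for 39 total.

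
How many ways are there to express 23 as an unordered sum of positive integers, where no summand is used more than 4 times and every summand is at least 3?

84

Counting exhaustively, 84 partitions satisfy the conditions.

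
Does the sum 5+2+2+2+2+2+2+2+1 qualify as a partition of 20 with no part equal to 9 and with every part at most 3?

The parts sum to 20, and the condition 'no summand exceeds 3' is violated.

No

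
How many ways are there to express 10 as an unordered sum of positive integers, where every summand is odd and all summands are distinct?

2

The partitions of 10 that satisfy the conditions:
9,1
7,3
That's 2 in total.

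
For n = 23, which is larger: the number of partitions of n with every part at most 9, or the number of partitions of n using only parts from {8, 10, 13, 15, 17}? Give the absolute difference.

885

Partitions of 23 with every part at most 9: 887.
Partitions of 23 using only parts from {8, 10, 13, 15, 17}: 2.
|887 − 2| = 885.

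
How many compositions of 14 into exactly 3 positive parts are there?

78

By stars and bars with positive parts, the count is C(13,2) = 78.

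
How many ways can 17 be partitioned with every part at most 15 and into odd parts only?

37

A partial list (first 12 by largest part):
15+1+1
13+3+1
13+1+1+1+1
11+5+1
11+3+3
11+3+1+1+1
11+1+1+1+1+1+1
9+7+1
9+5+3
9+5+1+1+1
9+3+3+1+1
9+3+1+1+1+1+1
…and 25 more, for 37 total.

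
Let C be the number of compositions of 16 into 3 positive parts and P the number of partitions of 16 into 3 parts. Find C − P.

Compositions: C(15,2) = 105.
Unordered (partitions into 3 parts): 21.
Difference: 105 − 21 = 84.

84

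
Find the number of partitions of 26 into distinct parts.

165

Systematic enumeration (by largest part, then next-largest, …) yields 165.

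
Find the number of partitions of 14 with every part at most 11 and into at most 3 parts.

20

They are:
11+3
11+2+1
10+4
10+3+1
10+2+2
9+5
9+4+1
9+3+2
8+6
8+5+1
8+4+2
8+3+3
7+7
7+6+1
7+5+2
7+4+3
6+6+2
6+5+3
6+4+4
5+5+4
That's 20 in total.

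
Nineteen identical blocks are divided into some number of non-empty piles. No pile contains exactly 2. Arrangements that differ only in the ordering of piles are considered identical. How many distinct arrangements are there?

Enumerating by decreasing first part gives 193 partitions in all.

193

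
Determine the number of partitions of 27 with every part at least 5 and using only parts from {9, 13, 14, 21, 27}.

Enumerating:
27
13 + 14
9 + 9 + 9

3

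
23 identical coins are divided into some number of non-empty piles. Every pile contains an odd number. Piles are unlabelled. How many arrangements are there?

104

Direct enumeration gives 104 partitions.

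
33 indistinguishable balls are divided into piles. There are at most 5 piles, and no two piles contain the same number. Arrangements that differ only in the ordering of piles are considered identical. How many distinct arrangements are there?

383

Systematic enumeration (by largest part, then next-largest, …) yields 383.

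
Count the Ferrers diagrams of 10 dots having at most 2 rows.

They are:
10
9 + 1
8 + 2
7 + 3
6 + 4
5 + 5

6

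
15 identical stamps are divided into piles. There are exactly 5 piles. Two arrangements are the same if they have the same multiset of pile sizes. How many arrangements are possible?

30

A partial list (first 12 by largest part):
1 + 1 + 1 + 1 + 11
1 + 1 + 1 + 2 + 10
1 + 1 + 1 + 3 + 9
1 + 1 + 2 + 2 + 9
1 + 1 + 1 + 4 + 8
1 + 1 + 2 + 3 + 8
1 + 2 + 2 + 2 + 8
1 + 1 + 1 + 5 + 7
1 + 1 + 2 + 4 + 7
1 + 1 + 3 + 3 + 7
1 + 2 + 2 + 3 + 7
2 + 2 + 2 + 2 + 7
…and 18 more, for 30 total.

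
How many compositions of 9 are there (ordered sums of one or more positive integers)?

There are 8 gaps and each independently is a cut or not, giving 2^8 = 256.

256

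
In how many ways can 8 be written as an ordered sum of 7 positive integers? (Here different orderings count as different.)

7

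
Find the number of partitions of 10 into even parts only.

7

Enumerating:
10
8+2
6+4
6+2+2
4+4+2
4+2+2+2
2+2+2+2+2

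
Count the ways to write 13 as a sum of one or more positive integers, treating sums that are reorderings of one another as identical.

101

There are 101 such partitions.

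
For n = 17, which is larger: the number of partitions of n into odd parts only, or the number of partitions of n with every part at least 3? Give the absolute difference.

13

Partitions of 17 into odd parts only: 38.
Partitions of 17 with every part at least 3: 25.
|38 − 25| = 13.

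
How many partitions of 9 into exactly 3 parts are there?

7

They are:
7 + 1 + 1
6 + 2 + 1
5 + 3 + 1
5 + 2 + 2
4 + 4 + 1
4 + 3 + 2
3 + 3 + 3
Counting gives 7.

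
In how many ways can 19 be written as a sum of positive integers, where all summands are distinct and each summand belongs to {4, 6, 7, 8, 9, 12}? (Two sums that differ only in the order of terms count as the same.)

3

The partitions of 19 that satisfy the conditions:
7,12
4,6,9
4,7,8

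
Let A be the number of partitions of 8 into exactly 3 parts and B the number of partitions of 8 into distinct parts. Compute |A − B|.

Partitions of 8 into exactly 3 parts: 5.
Partitions of 8 into distinct parts: 6.
|5 − 6| = 1.

1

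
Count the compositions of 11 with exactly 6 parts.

252

By stars and bars with positive parts, the count is C(10,5) = 252.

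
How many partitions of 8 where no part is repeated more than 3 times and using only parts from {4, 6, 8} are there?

Listing the qualifying partitions of 8:
8
4 + 4

2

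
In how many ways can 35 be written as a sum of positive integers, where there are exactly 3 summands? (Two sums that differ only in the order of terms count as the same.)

102

Systematic enumeration (by largest part, then next-largest, …) yields 102.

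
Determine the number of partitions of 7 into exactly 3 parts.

Enumerating:
5+1+1
4+2+1
3+3+1
3+2+2

4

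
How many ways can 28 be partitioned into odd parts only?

222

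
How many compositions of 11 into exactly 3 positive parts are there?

Equivalently, choose which 2 of the 10 gaps become plus signs: C(10,2) = 45.

45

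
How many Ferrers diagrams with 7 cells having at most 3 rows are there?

Enumerating:
7
6 + 1
5 + 2
5 + 1 + 1
4 + 3
4 + 2 + 1
3 + 3 + 1
3 + 2 + 2

8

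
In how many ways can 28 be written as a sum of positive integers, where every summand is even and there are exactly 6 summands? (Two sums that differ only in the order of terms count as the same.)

20

They are:
18+2+2+2+2+2
16+4+2+2+2+2
14+6+2+2+2+2
14+4+4+2+2+2
12+8+2+2+2+2
12+6+4+2+2+2
12+4+4+4+2+2
10+10+2+2+2+2
10+8+4+2+2+2
10+6+6+2+2+2
10+6+4+4+2+2
10+4+4+4+4+2
8+8+6+2+2+2
8+8+4+4+2+2
8+6+6+4+2+2
8+6+4+4+4+2
8+4+4+4+4+4
6+6+6+6+2+2
6+6+6+4+4+2
6+6+4+4+4+4
That's 20 in total.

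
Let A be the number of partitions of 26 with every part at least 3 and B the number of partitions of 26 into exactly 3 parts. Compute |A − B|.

102

Partitions of 26 with every part at least 3: 158.
Partitions of 26 into exactly 3 parts: 56.
|158 − 56| = 102.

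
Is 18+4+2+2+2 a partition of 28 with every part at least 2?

The parts sum to 28, and the condition 'every summand is at least 2' holds.

Yes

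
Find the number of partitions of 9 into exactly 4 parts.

6

The partitions of 9 that satisfy the conditions:
1,1,1,6
1,1,2,5
1,1,3,4
1,2,2,4
1,2,3,3
2,2,2,3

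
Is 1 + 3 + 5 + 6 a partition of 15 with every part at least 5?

No

The parts sum to 15, and the condition 'every summand is at least 5' is violated.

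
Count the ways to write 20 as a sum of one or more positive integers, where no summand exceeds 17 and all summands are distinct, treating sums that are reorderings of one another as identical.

61

There are too many to list fully; the first 12 (by largest part) are:
17, 3
17, 2, 1
16, 4
16, 3, 1
15, 5
15, 4, 1
15, 3, 2
14, 6
14, 5, 1
14, 4, 2
14, 3, 2, 1
13, 7
…and 49 more, for 61 total.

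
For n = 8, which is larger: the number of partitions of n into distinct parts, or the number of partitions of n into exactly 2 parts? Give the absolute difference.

2

Partitions of 8 into distinct parts: 6.
Partitions of 8 into exactly 2 parts: 4.
|6 − 4| = 2.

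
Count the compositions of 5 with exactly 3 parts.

A composition of 5 into 3 positive parts is chosen by placing 2 dividers among the 4 gaps between 5 units: C(4,2) = 6.

6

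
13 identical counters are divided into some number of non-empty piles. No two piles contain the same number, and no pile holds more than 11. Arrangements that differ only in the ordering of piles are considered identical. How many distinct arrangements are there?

16

They are:
2+11
3+10
1+2+10
4+9
1+3+9
5+8
1+4+8
2+3+8
6+7
1+5+7
2+4+7
1+2+3+7
2+5+6
3+4+6
1+2+4+6
1+3+4+5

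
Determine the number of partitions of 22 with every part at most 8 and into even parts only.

27

A partial list (first 12 by largest part):
6 + 8 + 8
2 + 4 + 8 + 8
2 + 2 + 2 + 8 + 8
2 + 6 + 6 + 8
4 + 4 + 6 + 8
2 + 2 + 4 + 6 + 8
2 + 2 + 2 + 2 + 6 + 8
2 + 4 + 4 + 4 + 8
2 + 2 + 2 + 4 + 4 + 8
2 + 2 + 2 + 2 + 2 + 4 + 8
2 + 2 + 2 + 2 + 2 + 2 + 2 + 8
4 + 6 + 6 + 6
…and 15 more, for 27 total.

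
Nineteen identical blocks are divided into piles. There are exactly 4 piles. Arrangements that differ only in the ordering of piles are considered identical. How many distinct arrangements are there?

A partial list (first 12 by largest part):
16+1+1+1
15+2+1+1
14+3+1+1
14+2+2+1
13+4+1+1
13+3+2+1
13+2+2+2
12+5+1+1
12+4+2+1
12+3+3+1
12+3+2+2
11+6+1+1
…and 42 more, for 54 total.

54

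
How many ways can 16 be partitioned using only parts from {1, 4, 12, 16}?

8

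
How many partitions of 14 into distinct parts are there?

22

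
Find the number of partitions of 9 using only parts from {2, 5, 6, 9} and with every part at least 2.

They are:
9
2 + 2 + 5
That's 2 in total.

2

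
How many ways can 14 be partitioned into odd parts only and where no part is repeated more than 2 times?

8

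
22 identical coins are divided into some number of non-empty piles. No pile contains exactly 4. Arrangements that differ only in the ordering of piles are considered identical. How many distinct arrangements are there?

617

Enumerating by decreasing first part gives 617 partitions in all.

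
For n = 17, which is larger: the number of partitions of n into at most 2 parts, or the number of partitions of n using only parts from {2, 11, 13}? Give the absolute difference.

7

Partitions of 17 into at most 2 parts: 9.
Partitions of 17 using only parts from {2, 11, 13}: 2.
|9 − 2| = 7.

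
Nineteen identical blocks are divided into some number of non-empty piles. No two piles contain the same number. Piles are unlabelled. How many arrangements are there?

There are too many to list fully; the first 12 (by largest part) are:
19
18 + 1
17 + 2
16 + 3
16 + 2 + 1
15 + 4
15 + 3 + 1
14 + 5
14 + 4 + 1
14 + 3 + 2
13 + 6
13 + 5 + 1
…and 42 more, for 54 total.

54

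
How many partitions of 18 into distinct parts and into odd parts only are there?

The partitions of 18 that satisfy the conditions:
17, 1
15, 3
13, 5
11, 7
9, 5, 3, 1

5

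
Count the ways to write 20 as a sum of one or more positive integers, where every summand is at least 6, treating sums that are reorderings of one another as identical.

Enumerating:
20
14 + 6
13 + 7
12 + 8
11 + 9
10 + 10
8 + 6 + 6
7 + 7 + 6
Counting gives 8.

8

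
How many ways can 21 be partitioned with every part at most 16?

780

A full systematic count gives 780.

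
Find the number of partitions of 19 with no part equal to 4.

314

There are 314 such partitions.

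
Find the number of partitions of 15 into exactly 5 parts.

There are too many to list fully; the first 12 (by largest part) are:
1+1+1+1+11
1+1+1+2+10
1+1+1+3+9
1+1+2+2+9
1+1+1+4+8
1+1+2+3+8
1+2+2+2+8
1+1+1+5+7
1+1+2+4+7
1+1+3+3+7
1+2+2+3+7
2+2+2+2+7
…and 18 more, for 30 total.

30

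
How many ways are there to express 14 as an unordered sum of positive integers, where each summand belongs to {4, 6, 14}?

2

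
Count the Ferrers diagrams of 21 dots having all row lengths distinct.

76

Enumerating by decreasing first part gives 76 partitions in all.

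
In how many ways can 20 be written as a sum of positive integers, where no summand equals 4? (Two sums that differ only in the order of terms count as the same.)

Systematic enumeration (by largest part, then next-largest, …) yields 396.

396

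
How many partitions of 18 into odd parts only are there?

46

A partial list (first 12 by largest part):
1, 17
3, 15
1, 1, 1, 15
5, 13
1, 1, 3, 13
1, 1, 1, 1, 1, 13
7, 11
1, 1, 5, 11
1, 3, 3, 11
1, 1, 1, 1, 3, 11
1, 1, 1, 1, 1, 1, 1, 11
9, 9
…and 34 more, for 46 total.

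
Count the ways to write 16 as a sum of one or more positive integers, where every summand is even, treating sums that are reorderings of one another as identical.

22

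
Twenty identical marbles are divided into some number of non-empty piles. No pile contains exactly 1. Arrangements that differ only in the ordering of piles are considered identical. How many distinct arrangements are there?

Systematic enumeration (by largest part, then next-largest, …) yields 137.

137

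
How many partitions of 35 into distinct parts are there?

585

Enumerating by decreasing first part gives 585 partitions in all.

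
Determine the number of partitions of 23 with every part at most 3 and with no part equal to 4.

There are too many to list fully; the first 12 (by largest part) are:
3, 3, 3, 3, 3, 3, 3, 2
3, 3, 3, 3, 3, 3, 3, 1, 1
3, 3, 3, 3, 3, 3, 2, 2, 1
3, 3, 3, 3, 3, 3, 2, 1, 1, 1
3, 3, 3, 3, 3, 3, 1, 1, 1, 1, 1
3, 3, 3, 3, 3, 2, 2, 2, 2
3, 3, 3, 3, 3, 2, 2, 2, 1, 1
3, 3, 3, 3, 3, 2, 2, 1, 1, 1, 1
3, 3, 3, 3, 3, 2, 1, 1, 1, 1, 1, 1
3, 3, 3, 3, 3, 1, 1, 1, 1, 1, 1, 1, 1
3, 3, 3, 3, 2, 2, 2, 2, 2, 1
3, 3, 3, 3, 2, 2, 2, 2, 1, 1, 1
…and 44 more, for 56 total.

56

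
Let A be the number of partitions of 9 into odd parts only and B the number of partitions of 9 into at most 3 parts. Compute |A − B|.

4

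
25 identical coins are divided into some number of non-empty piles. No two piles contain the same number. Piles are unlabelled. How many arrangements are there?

142

Systematic enumeration (by largest part, then next-largest, …) yields 142.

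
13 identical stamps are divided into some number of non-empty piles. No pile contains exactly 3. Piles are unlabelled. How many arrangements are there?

59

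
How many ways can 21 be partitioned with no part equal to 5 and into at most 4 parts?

There are 90 such partitions.

90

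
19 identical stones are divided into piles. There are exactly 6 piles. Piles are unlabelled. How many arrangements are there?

71

A full systematic count gives 71.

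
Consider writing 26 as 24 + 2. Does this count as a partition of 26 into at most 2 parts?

Yes

The parts sum to 26, and the condition 'there are at most 2 summands' holds.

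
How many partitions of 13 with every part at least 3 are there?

10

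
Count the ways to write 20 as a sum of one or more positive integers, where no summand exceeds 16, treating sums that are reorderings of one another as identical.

620

There are 620 such partitions.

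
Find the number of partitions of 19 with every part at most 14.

Enumerating by decreasing first part gives 478 partitions in all.

478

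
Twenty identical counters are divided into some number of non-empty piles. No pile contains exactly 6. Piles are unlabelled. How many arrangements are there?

492

Direct enumeration gives 492 partitions.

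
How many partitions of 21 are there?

792

Direct enumeration gives 792 partitions.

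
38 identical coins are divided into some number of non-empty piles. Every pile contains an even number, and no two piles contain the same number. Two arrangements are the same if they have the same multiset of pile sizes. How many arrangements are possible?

54

A partial list (first 12 by largest part):
38
36, 2
34, 4
32, 6
32, 4, 2
30, 8
30, 6, 2
28, 10
28, 8, 2
28, 6, 4
26, 12
26, 10, 2
…and 42 more, for 54 total.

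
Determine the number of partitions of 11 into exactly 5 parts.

Listing the qualifying partitions of 11:
7, 1, 1, 1, 1
6, 2, 1, 1, 1
5, 3, 1, 1, 1
5, 2, 2, 1, 1
4, 4, 1, 1, 1
4, 3, 2, 1, 1
4, 2, 2, 2, 1
3, 3, 3, 1, 1
3, 3, 2, 2, 1
3, 2, 2, 2, 2

10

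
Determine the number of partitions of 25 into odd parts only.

Enumerating by decreasing first part gives 142 partitions in all.

142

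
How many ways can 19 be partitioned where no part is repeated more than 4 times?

Direct enumeration gives 325 partitions.

325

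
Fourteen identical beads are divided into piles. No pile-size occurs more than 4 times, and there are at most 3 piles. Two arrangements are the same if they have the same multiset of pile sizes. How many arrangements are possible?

The partitions of 14 that satisfy the conditions:
14
13,1
12,2
12,1,1
11,3
11,2,1
10,4
10,3,1
10,2,2
9,5
9,4,1
9,3,2
8,6
8,5,1
8,4,2
8,3,3
7,7
7,6,1
7,5,2
7,4,3
6,6,2
6,5,3
6,4,4
5,5,4

24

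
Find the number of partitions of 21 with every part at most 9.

598

A full systematic count gives 598.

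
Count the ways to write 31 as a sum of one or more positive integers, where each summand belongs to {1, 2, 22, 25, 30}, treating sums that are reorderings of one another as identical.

26

A partial list (first 12 by largest part):
1, 30
2, 2, 2, 25
1, 1, 2, 2, 25
1, 1, 1, 1, 2, 25
1, 1, 1, 1, 1, 1, 25
1, 2, 2, 2, 2, 22
1, 1, 1, 2, 2, 2, 22
1, 1, 1, 1, 1, 2, 2, 22
1, 1, 1, 1, 1, 1, 1, 2, 22
1, 1, 1, 1, 1, 1, 1, 1, 1, 22
1, 2, 2, 2, 2, 2, 2, 2, 2, 2, 2, 2, 2, 2, 2, 2
1, 1, 1, 2, 2, 2, 2, 2, 2, 2, 2, 2, 2, 2, 2, 2, 2
…and 14 more, for 26 total.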